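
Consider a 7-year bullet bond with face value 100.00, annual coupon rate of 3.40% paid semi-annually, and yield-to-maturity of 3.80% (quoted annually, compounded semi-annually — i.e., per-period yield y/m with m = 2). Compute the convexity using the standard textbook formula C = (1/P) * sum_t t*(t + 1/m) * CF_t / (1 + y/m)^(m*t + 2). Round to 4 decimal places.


Coupon per period c = face * coupon_rate / m = 1.700000
Periods per year m = 2; per-period yield y/m = 0.019000
Number of cashflows N = 14
Cashflows (t years, CF_t, discount factor 1/(1+y/m)^(m*t), PV):
  t = 0.5000: CF_t = 1.700000, DF = 0.981354, PV = 1.668302
  t = 1.0000: CF_t = 1.700000, DF = 0.963056, PV = 1.637196
  t = 1.5000: CF_t = 1.700000, DF = 0.945099, PV = 1.606669
  t = 2.0000: CF_t = 1.700000, DF = 0.927477, PV = 1.576711
  t = 2.5000: CF_t = 1.700000, DF = 0.910184, PV = 1.547312
  t = 3.0000: CF_t = 1.700000, DF = 0.893213, PV = 1.518462
  t = 3.5000: CF_t = 1.700000, DF = 0.876558, PV = 1.490149
  t = 4.0000: CF_t = 1.700000, DF = 0.860214, PV = 1.462364
  t = 4.5000: CF_t = 1.700000, DF = 0.844175, PV = 1.435097
  t = 5.0000: CF_t = 1.700000, DF = 0.828434, PV = 1.408339
  t = 5.5000: CF_t = 1.700000, DF = 0.812988, PV = 1.382079
  t = 6.0000: CF_t = 1.700000, DF = 0.797829, PV = 1.356309
  t = 6.5000: CF_t = 1.700000, DF = 0.782953, PV = 1.331020
  t = 7.0000: CF_t = 101.700000, DF = 0.768354, PV = 78.141614
Price P = sum_t PV_t = 97.561622
Convexity numerator sum_t t*(t + 1/m) * CF_t / (1+y/m)^(m*t + 2):
  t = 0.5000: term = 0.803334
  t = 1.0000: term = 2.365067
  t = 1.5000: term = 4.641937
  t = 2.0000: term = 7.592308
  t = 2.5000: term = 11.176116
  t = 3.0000: term = 15.354821
  t = 3.5000: term = 20.091358
  t = 4.0000: term = 25.350095
  t = 4.5000: term = 31.096780
  t = 5.0000: term = 37.298503
  t = 5.5000: term = 43.923655
  t = 6.0000: term = 50.941878
  t = 6.5000: term = 58.324034
  t = 7.0000: term = 3950.875207
Convexity = (1/P) * sum = 4259.835094 / 97.561622 = 43.663020

Answer: Convexity = 43.6630


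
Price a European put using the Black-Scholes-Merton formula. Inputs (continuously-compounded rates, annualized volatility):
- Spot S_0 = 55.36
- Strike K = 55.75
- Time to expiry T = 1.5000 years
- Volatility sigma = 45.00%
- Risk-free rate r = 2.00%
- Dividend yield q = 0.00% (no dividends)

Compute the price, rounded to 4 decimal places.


d1 = (ln(S/K) + (r - q + 0.5*sigma^2) * T) / (sigma * sqrt(T)) = 0.31726318
d2 = d1 - sigma * sqrt(T) = -0.23387202
exp(-rT) = 0.97044553; exp(-qT) = 1.00000000
P = K * exp(-rT) * N(-d2) - S_0 * exp(-qT) * N(-d1)
N(-d1) = 0.37552196; N(-d2) = 0.59245783
P = 55.7500 * 0.97044553 * 0.59245783 - 55.3600 * 1.00000000 * 0.37552196 = 11.2645

Answer: Price = 11.2645


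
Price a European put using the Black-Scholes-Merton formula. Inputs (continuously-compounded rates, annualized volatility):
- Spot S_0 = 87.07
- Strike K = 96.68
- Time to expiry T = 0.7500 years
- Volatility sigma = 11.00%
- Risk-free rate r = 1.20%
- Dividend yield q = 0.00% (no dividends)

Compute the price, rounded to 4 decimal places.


d1 = (ln(S/K) + (r - q + 0.5*sigma^2) * T) / (sigma * sqrt(T)) = -0.95689680
d2 = d1 - sigma * sqrt(T) = -1.05215959
exp(-rT) = 0.99104038; exp(-qT) = 1.00000000
P = K * exp(-rT) * N(-d2) - S_0 * exp(-qT) * N(-d1)
N(-d1) = 0.83069033; N(-d2) = 0.85363683
P = 96.6800 * 0.99104038 * 0.85363683 - 87.0700 * 1.00000000 * 0.83069033 = 9.4620

Answer: Price = 9.4620


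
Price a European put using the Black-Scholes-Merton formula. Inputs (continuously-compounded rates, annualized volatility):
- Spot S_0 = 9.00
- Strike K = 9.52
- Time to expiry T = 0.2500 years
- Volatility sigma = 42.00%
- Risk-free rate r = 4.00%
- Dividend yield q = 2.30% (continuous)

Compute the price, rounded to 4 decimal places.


Answer: Price = 1.0299

Derivation:
d1 = (ln(S/K) + (r - q + 0.5*sigma^2) * T) / (sigma * sqrt(T)) = -0.14223939
d2 = d1 - sigma * sqrt(T) = -0.35223939
exp(-rT) = 0.99004983; exp(-qT) = 0.99426650
P = K * exp(-rT) * N(-d2) - S_0 * exp(-qT) * N(-d1)
N(-d1) = 0.55655454; N(-d2) = 0.63767063
P = 9.5200 * 0.99004983 * 0.63767063 - 9.0000 * 0.99426650 * 0.55655454 = 1.0299


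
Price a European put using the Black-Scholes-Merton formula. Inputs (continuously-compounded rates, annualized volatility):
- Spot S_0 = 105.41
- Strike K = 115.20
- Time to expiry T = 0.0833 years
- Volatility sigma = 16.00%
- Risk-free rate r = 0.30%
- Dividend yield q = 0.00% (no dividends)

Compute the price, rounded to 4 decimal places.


Answer: Price = 9.8149

Derivation:
d1 = (ln(S/K) + (r - q + 0.5*sigma^2) * T) / (sigma * sqrt(T)) = -1.89472512
d2 = d1 - sigma * sqrt(T) = -1.94090390
exp(-rT) = 0.99975013; exp(-qT) = 1.00000000
P = K * exp(-rT) * N(-d2) - S_0 * exp(-qT) * N(-d1)
N(-d1) = 0.97093559; N(-d2) = 0.97386503
P = 115.2000 * 0.99975013 * 0.97386503 - 105.4100 * 1.00000000 * 0.97093559 = 9.8149


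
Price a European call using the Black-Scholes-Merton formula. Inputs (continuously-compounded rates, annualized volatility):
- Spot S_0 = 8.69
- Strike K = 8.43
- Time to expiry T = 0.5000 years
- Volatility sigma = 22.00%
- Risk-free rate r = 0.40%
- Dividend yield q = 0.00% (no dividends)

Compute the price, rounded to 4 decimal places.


Answer: Price = 0.6800

Derivation:
d1 = (ln(S/K) + (r - q + 0.5*sigma^2) * T) / (sigma * sqrt(T)) = 0.28590363
d2 = d1 - sigma * sqrt(T) = 0.13034014
exp(-rT) = 0.99800200; exp(-qT) = 1.00000000
C = S_0 * exp(-qT) * N(d1) - K * exp(-rT) * N(d2)
N(d1) = 0.61252403; N(d2) = 0.55185134
C = 8.6900 * 1.00000000 * 0.61252403 - 8.4300 * 0.99800200 * 0.55185134 = 0.6800


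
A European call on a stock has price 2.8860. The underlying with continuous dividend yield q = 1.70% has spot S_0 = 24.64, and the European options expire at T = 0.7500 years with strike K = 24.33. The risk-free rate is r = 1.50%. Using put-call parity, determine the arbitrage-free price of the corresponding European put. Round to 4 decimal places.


Put-call parity: C - P = S_0 * exp(-qT) - K * exp(-rT).
S_0 * exp(-qT) = 24.6400 * 0.98733094 = 24.32783429
K * exp(-rT) = 24.3300 * 0.98881304 = 24.05782138
P = C - S*exp(-qT) + K*exp(-rT)
P = 2.8860 - 24.32783429 + 24.05782138 = 2.6160

Answer: Put price = 2.6160


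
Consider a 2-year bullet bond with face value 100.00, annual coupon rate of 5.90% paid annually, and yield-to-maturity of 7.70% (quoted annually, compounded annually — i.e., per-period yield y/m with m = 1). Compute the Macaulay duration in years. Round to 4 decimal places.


Coupon per period c = face * coupon_rate / m = 5.900000
Periods per year m = 1; per-period yield y/m = 0.077000
Number of cashflows N = 2
Cashflows (t years, CF_t, discount factor 1/(1+y/m)^(m*t), PV):
  t = 1.0000: CF_t = 5.900000, DF = 0.928505, PV = 5.478180
  t = 2.0000: CF_t = 105.900000, DF = 0.862122, PV = 91.298692
Price P = sum_t PV_t = 96.776872
Macaulay numerator sum_t t * PV_t:
  t * PV_t at t = 1.0000: 5.478180
  t * PV_t at t = 2.0000: 182.597383
Macaulay duration D = (sum_t t * PV_t) / P = 188.075563 / 96.776872 = 1.943394

Answer: Macaulay duration = 1.9434 years


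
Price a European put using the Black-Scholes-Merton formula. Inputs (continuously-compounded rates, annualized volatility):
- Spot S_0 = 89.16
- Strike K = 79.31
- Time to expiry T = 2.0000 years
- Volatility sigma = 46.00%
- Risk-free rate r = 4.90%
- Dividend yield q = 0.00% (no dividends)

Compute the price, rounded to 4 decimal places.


Answer: Price = 12.9794

Derivation:
d1 = (ln(S/K) + (r - q + 0.5*sigma^2) * T) / (sigma * sqrt(T)) = 0.65586965
d2 = d1 - sigma * sqrt(T) = 0.00533141
exp(-rT) = 0.90664890; exp(-qT) = 1.00000000
P = K * exp(-rT) * N(-d2) - S_0 * exp(-qT) * N(-d1)
N(-d1) = 0.25595400; N(-d2) = 0.49787309
P = 79.3100 * 0.90664890 * 0.49787309 - 89.1600 * 1.00000000 * 0.25595400 = 12.9794


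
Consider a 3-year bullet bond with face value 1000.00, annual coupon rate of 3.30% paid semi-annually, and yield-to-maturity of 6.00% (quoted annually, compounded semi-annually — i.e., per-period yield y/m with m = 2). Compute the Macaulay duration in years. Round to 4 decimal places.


Coupon per period c = face * coupon_rate / m = 16.500000
Periods per year m = 2; per-period yield y/m = 0.030000
Number of cashflows N = 6
Cashflows (t years, CF_t, discount factor 1/(1+y/m)^(m*t), PV):
  t = 0.5000: CF_t = 16.500000, DF = 0.970874, PV = 16.019417
  t = 1.0000: CF_t = 16.500000, DF = 0.942596, PV = 15.552833
  t = 1.5000: CF_t = 16.500000, DF = 0.915142, PV = 15.099837
  t = 2.0000: CF_t = 16.500000, DF = 0.888487, PV = 14.660036
  t = 2.5000: CF_t = 16.500000, DF = 0.862609, PV = 14.233045
  t = 3.0000: CF_t = 1016.500000, DF = 0.837484, PV = 851.302747
Price P = sum_t PV_t = 926.867916
Macaulay numerator sum_t t * PV_t:
  t * PV_t at t = 0.5000: 8.009709
  t * PV_t at t = 1.0000: 15.552833
  t * PV_t at t = 1.5000: 22.649756
  t * PV_t at t = 2.0000: 29.320073
  t * PV_t at t = 2.5000: 35.582612
  t * PV_t at t = 3.0000: 2553.908241
Macaulay duration D = (sum_t t * PV_t) / P = 2665.023223 / 926.867916 = 2.875300

Answer: Macaulay duration = 2.8753 years


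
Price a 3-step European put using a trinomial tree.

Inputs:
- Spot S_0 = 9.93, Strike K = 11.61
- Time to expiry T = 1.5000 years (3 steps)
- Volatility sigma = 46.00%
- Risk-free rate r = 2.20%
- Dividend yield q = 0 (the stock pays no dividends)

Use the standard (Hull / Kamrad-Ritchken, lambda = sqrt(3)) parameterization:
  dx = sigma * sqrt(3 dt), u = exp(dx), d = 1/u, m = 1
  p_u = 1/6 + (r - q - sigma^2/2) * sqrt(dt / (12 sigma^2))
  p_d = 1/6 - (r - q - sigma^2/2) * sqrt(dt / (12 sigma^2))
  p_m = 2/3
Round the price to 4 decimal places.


Answer: Price = V(0,0) = 3.0678

Derivation:
dt = T/N = 0.500000; dx = sigma*sqrt(3*dt) = 0.563383
u = exp(dx) = 1.756604; d = 1/u = 0.569280
p_u = 0.129481, p_m = 0.666667, p_d = 0.203853
Discount per step: exp(-r*dt) = 0.989060
Stock lattice S(k, j) with j the centered position index:
  k=0: S(0,+0) = 9.9300
  k=1: S(1,-1) = 5.6530; S(1,+0) = 9.9300; S(1,+1) = 17.4431
  k=2: S(2,-2) = 3.2181; S(2,-1) = 5.6530; S(2,+0) = 9.9300; S(2,+1) = 17.4431; S(2,+2) = 30.6406
  k=3: S(3,-3) = 1.8320; S(3,-2) = 3.2181; S(3,-1) = 5.6530; S(3,+0) = 9.9300; S(3,+1) = 17.4431; S(3,+2) = 30.6406; S(3,+3) = 53.8234
Terminal payoffs V(N, j) = max(K - S_T, 0):
  V(3,-3) = 9.777992; V(3,-2) = 8.391887; V(3,-1) = 5.957048; V(3,+0) = 1.680000; V(3,+1) = 0.000000; V(3,+2) = 0.000000; V(3,+3) = 0.000000
Backward induction: V(k, j) = exp(-r*dt) * [p_u * V(k+1, j+1) + p_m * V(k+1, j) + p_d * V(k+1, j-1)]
  V(2,-2) = exp(-r*dt) * [p_u*5.957048 + p_m*8.391887 + p_d*9.777992] = 8.267737
  V(2,-1) = exp(-r*dt) * [p_u*1.680000 + p_m*5.957048 + p_d*8.391887] = 5.835062
  V(2,+0) = exp(-r*dt) * [p_u*0.000000 + p_m*1.680000 + p_d*5.957048] = 2.308823
  V(2,+1) = exp(-r*dt) * [p_u*0.000000 + p_m*0.000000 + p_d*1.680000] = 0.338726
  V(2,+2) = exp(-r*dt) * [p_u*0.000000 + p_m*0.000000 + p_d*0.000000] = 0.000000
  V(1,-1) = exp(-r*dt) * [p_u*2.308823 + p_m*5.835062 + p_d*8.267737] = 5.810126
  V(1,+0) = exp(-r*dt) * [p_u*0.338726 + p_m*2.308823 + p_d*5.835062] = 2.742237
  V(1,+1) = exp(-r*dt) * [p_u*0.000000 + p_m*0.338726 + p_d*2.308823] = 0.688858
  V(0,+0) = exp(-r*dt) * [p_u*0.688858 + p_m*2.742237 + p_d*5.810126] = 3.067829


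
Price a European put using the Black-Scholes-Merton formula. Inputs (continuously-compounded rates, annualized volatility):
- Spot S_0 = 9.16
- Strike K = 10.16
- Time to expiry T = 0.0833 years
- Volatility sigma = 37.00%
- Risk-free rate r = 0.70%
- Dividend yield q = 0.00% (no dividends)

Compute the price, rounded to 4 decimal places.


d1 = (ln(S/K) + (r - q + 0.5*sigma^2) * T) / (sigma * sqrt(T)) = -0.91140279
d2 = d1 - sigma * sqrt(T) = -1.01819123
exp(-rT) = 0.99941707; exp(-qT) = 1.00000000
P = K * exp(-rT) * N(-d2) - S_0 * exp(-qT) * N(-d1)
N(-d1) = 0.81895841; N(-d2) = 0.84570646
P = 10.1600 * 0.99941707 * 0.84570646 - 9.1600 * 1.00000000 * 0.81895841 = 1.0857

Answer: Price = 1.0857


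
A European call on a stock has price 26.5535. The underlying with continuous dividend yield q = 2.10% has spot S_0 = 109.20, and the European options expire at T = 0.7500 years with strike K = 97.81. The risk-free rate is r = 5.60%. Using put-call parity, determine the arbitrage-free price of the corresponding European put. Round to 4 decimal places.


Put-call parity: C - P = S_0 * exp(-qT) - K * exp(-rT).
S_0 * exp(-qT) = 109.2000 * 0.98437338 = 107.49357338
K * exp(-rT) = 97.8100 * 0.95886978 = 93.78705324
P = C - S*exp(-qT) + K*exp(-rT)
P = 26.5535 - 107.49357338 + 93.78705324 = 12.8470

Answer: Put price = 12.8470


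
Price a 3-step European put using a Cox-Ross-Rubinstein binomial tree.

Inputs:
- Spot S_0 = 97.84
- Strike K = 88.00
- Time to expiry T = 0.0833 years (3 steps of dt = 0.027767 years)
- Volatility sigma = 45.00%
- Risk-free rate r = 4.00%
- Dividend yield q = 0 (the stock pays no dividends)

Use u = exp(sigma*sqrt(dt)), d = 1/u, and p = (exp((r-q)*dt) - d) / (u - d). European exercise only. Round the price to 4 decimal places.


Answer: Price = V(0,0) = 1.3151

Derivation:
dt = T/N = 0.027767
u = exp(sigma*sqrt(dt)) = 1.077868; d = 1/u = 0.927757
p = (exp((r-q)*dt) - d) / (u - d) = 0.488666
Discount per step: exp(-r*dt) = 0.998890
Stock lattice S(k, i) with i counting down-moves:
  k=0: S(0,0) = 97.8400
  k=1: S(1,0) = 105.4586; S(1,1) = 90.7718
  k=2: S(2,0) = 113.6705; S(2,1) = 97.8400; S(2,2) = 84.2142
  k=3: S(3,0) = 122.5217; S(3,1) = 105.4586; S(3,2) = 90.7718; S(3,3) = 78.1303
Terminal payoffs V(N, i) = max(K - S_T, 0):
  V(3,0) = 0.000000; V(3,1) = 0.000000; V(3,2) = 0.000000; V(3,3) = 9.869657
Backward induction: V(k, i) = exp(-r*dt) * [p * V(k+1, i) + (1-p) * V(k+1, i+1)].
  V(2,0) = exp(-r*dt) * [p*0.000000 + (1-p)*0.000000] = 0.000000
  V(2,1) = exp(-r*dt) * [p*0.000000 + (1-p)*0.000000] = 0.000000
  V(2,2) = exp(-r*dt) * [p*0.000000 + (1-p)*9.869657] = 5.041093
  V(1,0) = exp(-r*dt) * [p*0.000000 + (1-p)*0.000000] = 0.000000
  V(1,1) = exp(-r*dt) * [p*0.000000 + (1-p)*5.041093] = 2.574823
  V(0,0) = exp(-r*dt) * [p*0.000000 + (1-p)*2.574823] = 1.315134


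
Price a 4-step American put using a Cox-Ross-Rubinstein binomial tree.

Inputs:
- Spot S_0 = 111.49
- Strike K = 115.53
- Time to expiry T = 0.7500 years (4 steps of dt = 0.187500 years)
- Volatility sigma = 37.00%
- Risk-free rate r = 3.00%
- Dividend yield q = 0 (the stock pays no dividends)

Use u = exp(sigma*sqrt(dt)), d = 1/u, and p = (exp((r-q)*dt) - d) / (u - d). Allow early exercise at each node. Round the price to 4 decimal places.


Answer: Price = V(0,0) = 15.3439

Derivation:
dt = T/N = 0.187500
u = exp(sigma*sqrt(dt)) = 1.173763; d = 1/u = 0.851961
p = (exp((r-q)*dt) - d) / (u - d) = 0.477561
Discount per step: exp(-r*dt) = 0.994391
Stock lattice S(k, i) with i counting down-moves:
  k=0: S(0,0) = 111.4900
  k=1: S(1,0) = 130.8628; S(1,1) = 94.9851
  k=2: S(2,0) = 153.6019; S(2,1) = 111.4900; S(2,2) = 80.9236
  k=3: S(3,0) = 180.2922; S(3,1) = 130.8628; S(3,2) = 94.9851; S(3,3) = 68.9437
  k=4: S(4,0) = 211.6203; S(4,1) = 153.6019; S(4,2) = 111.4900; S(4,3) = 80.9236; S(4,4) = 58.7374
Terminal payoffs V(N, i) = max(K - S_T, 0):
  V(4,0) = 0.000000; V(4,1) = 0.000000; V(4,2) = 4.040000; V(4,3) = 34.606400; V(4,4) = 56.792633
Backward induction: V(k, i) = exp(-r*dt) * [p * V(k+1, i) + (1-p) * V(k+1, i+1)]; then take max(V_cont, immediate exercise) for American.
  V(3,0) = exp(-r*dt) * [p*0.000000 + (1-p)*0.000000] = 0.000000; exercise = 0.000000; V(3,0) = max -> 0.000000
  V(3,1) = exp(-r*dt) * [p*0.000000 + (1-p)*4.040000] = 2.098816; exercise = 0.000000; V(3,1) = max -> 2.098816
  V(3,2) = exp(-r*dt) * [p*4.040000 + (1-p)*34.606400] = 19.896852; exercise = 20.544884; V(3,2) = max -> 20.544884
  V(3,3) = exp(-r*dt) * [p*34.606400 + (1-p)*56.792633] = 45.938229; exercise = 46.586261; V(3,3) = max -> 46.586261
  V(2,0) = exp(-r*dt) * [p*0.000000 + (1-p)*2.098816] = 1.090353; exercise = 0.000000; V(2,0) = max -> 1.090353
  V(2,1) = exp(-r*dt) * [p*2.098816 + (1-p)*20.544884] = 11.669938; exercise = 4.040000; V(2,1) = max -> 11.669938
  V(2,2) = exp(-r*dt) * [p*20.544884 + (1-p)*46.586261] = 33.958368; exercise = 34.606400; V(2,2) = max -> 34.606400
  V(1,0) = exp(-r*dt) * [p*1.090353 + (1-p)*11.669938] = 6.580425; exercise = 0.000000; V(1,0) = max -> 6.580425
  V(1,1) = exp(-r*dt) * [p*11.669938 + (1-p)*34.606400] = 23.520173; exercise = 20.544884; V(1,1) = max -> 23.520173
  V(0,0) = exp(-r*dt) * [p*6.580425 + (1-p)*23.520173] = 15.343862; exercise = 4.040000; V(0,0) = max -> 15.343862


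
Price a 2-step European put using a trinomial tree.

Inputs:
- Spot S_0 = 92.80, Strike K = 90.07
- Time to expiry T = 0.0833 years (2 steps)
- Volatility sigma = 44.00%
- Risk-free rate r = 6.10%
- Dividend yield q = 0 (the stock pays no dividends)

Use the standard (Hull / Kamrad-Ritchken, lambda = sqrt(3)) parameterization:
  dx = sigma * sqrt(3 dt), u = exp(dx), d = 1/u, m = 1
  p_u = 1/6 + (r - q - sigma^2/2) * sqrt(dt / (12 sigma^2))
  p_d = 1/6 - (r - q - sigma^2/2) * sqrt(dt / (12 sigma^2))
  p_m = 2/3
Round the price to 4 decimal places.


dt = T/N = 0.041650; dx = sigma*sqrt(3*dt) = 0.155532
u = exp(dx) = 1.168280; d = 1/u = 0.855959
p_u = 0.161873, p_m = 0.666667, p_d = 0.171460
Discount per step: exp(-r*dt) = 0.997463
Stock lattice S(k, j) with j the centered position index:
  k=0: S(0,+0) = 92.8000
  k=1: S(1,-1) = 79.4330; S(1,+0) = 92.8000; S(1,+1) = 108.4164
  k=2: S(2,-2) = 67.9914; S(2,-1) = 79.4330; S(2,+0) = 92.8000; S(2,+1) = 108.4164; S(2,+2) = 126.6606
Terminal payoffs V(N, j) = max(K - S_T, 0):
  V(2,-2) = 22.078555; V(2,-1) = 10.636971; V(2,+0) = 0.000000; V(2,+1) = 0.000000; V(2,+2) = 0.000000
Backward induction: V(k, j) = exp(-r*dt) * [p_u * V(k+1, j+1) + p_m * V(k+1, j) + p_d * V(k+1, j-1)]
  V(1,-1) = exp(-r*dt) * [p_u*0.000000 + p_m*10.636971 + p_d*22.078555] = 10.849306
  V(1,+0) = exp(-r*dt) * [p_u*0.000000 + p_m*0.000000 + p_d*10.636971] = 1.819188
  V(1,+1) = exp(-r*dt) * [p_u*0.000000 + p_m*0.000000 + p_d*0.000000] = 0.000000
  V(0,+0) = exp(-r*dt) * [p_u*0.000000 + p_m*1.819188 + p_d*10.849306] = 3.065218

Answer: Price = V(0,0) = 3.0652


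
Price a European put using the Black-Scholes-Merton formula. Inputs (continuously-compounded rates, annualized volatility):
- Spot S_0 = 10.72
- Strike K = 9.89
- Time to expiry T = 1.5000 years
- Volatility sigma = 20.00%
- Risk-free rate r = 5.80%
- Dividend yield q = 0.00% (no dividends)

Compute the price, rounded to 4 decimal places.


Answer: Price = 0.3529

Derivation:
d1 = (ln(S/K) + (r - q + 0.5*sigma^2) * T) / (sigma * sqrt(T)) = 0.80664559
d2 = d1 - sigma * sqrt(T) = 0.56169662
exp(-rT) = 0.91667710; exp(-qT) = 1.00000000
P = K * exp(-rT) * N(-d2) - S_0 * exp(-qT) * N(-d1)
N(-d1) = 0.20993535; N(-d2) = 0.28716137
P = 9.8900 * 0.91667710 * 0.28716137 - 10.7200 * 1.00000000 * 0.20993535 = 0.3529


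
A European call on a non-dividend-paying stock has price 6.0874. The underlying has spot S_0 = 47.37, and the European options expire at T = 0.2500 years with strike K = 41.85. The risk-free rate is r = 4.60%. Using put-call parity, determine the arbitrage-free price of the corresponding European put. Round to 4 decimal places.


Answer: Put price = 0.0889

Derivation:
Put-call parity: C - P = S_0 * exp(-qT) - K * exp(-rT).
S_0 * exp(-qT) = 47.3700 * 1.00000000 = 47.37000000
K * exp(-rT) = 41.8500 * 0.98856587 = 41.37148175
P = C - S*exp(-qT) + K*exp(-rT)
P = 6.0874 - 47.37000000 + 41.37148175 = 0.0889


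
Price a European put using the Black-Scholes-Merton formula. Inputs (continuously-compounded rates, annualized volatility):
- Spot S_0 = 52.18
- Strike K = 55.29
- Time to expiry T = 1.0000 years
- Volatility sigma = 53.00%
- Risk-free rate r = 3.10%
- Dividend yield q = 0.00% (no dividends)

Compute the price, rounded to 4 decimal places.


Answer: Price = 11.7788

Derivation:
d1 = (ln(S/K) + (r - q + 0.5*sigma^2) * T) / (sigma * sqrt(T)) = 0.21425890
d2 = d1 - sigma * sqrt(T) = -0.31574110
exp(-rT) = 0.96947557; exp(-qT) = 1.00000000
P = K * exp(-rT) * N(-d2) - S_0 * exp(-qT) * N(-d1)
N(-d1) = 0.41517258; N(-d2) = 0.62390048
P = 55.2900 * 0.96947557 * 0.62390048 - 52.1800 * 1.00000000 * 0.41517258 = 11.7788


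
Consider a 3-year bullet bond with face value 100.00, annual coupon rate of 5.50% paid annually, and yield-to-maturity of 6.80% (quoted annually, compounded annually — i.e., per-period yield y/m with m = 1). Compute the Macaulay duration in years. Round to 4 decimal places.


Coupon per period c = face * coupon_rate / m = 5.500000
Periods per year m = 1; per-period yield y/m = 0.068000
Number of cashflows N = 3
Cashflows (t years, CF_t, discount factor 1/(1+y/m)^(m*t), PV):
  t = 1.0000: CF_t = 5.500000, DF = 0.936330, PV = 5.149813
  t = 2.0000: CF_t = 5.500000, DF = 0.876713, PV = 4.821922
  t = 3.0000: CF_t = 105.500000, DF = 0.820892, PV = 86.604150
Price P = sum_t PV_t = 96.575884
Macaulay numerator sum_t t * PV_t:
  t * PV_t at t = 1.0000: 5.149813
  t * PV_t at t = 2.0000: 9.643844
  t * PV_t at t = 3.0000: 259.812449
Macaulay duration D = (sum_t t * PV_t) / P = 274.606106 / 96.575884 = 2.843423

Answer: Macaulay duration = 2.8434 years


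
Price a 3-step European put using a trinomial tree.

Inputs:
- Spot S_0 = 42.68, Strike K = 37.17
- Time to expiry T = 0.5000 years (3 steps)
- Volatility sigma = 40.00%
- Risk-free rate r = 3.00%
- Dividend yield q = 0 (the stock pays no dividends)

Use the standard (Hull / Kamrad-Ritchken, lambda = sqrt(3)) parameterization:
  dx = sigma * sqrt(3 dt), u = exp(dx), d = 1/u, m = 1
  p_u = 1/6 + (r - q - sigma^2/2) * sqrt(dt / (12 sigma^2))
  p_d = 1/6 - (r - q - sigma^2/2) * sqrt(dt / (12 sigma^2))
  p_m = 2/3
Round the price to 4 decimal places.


dt = T/N = 0.166667; dx = sigma*sqrt(3*dt) = 0.282843
u = exp(dx) = 1.326896; d = 1/u = 0.753638
p_u = 0.151935, p_m = 0.666667, p_d = 0.181398
Discount per step: exp(-r*dt) = 0.995012
Stock lattice S(k, j) with j the centered position index:
  k=0: S(0,+0) = 42.6800
  k=1: S(1,-1) = 32.1653; S(1,+0) = 42.6800; S(1,+1) = 56.6319
  k=2: S(2,-2) = 24.2410; S(2,-1) = 32.1653; S(2,+0) = 42.6800; S(2,+1) = 56.6319; S(2,+2) = 75.1447
  k=3: S(3,-3) = 18.2689; S(3,-2) = 24.2410; S(3,-1) = 32.1653; S(3,+0) = 42.6800; S(3,+1) = 56.6319; S(3,+2) = 75.1447; S(3,+3) = 99.7093
Terminal payoffs V(N, j) = max(K - S_T, 0):
  V(3,-3) = 18.901061; V(3,-2) = 12.929010; V(3,-1) = 5.004717; V(3,+0) = 0.000000; V(3,+1) = 0.000000; V(3,+2) = 0.000000; V(3,+3) = 0.000000
Backward induction: V(k, j) = exp(-r*dt) * [p_u * V(k+1, j+1) + p_m * V(k+1, j) + p_d * V(k+1, j-1)]
  V(2,-2) = exp(-r*dt) * [p_u*5.004717 + p_m*12.929010 + p_d*18.901061] = 12.744467
  V(2,-1) = exp(-r*dt) * [p_u*0.000000 + p_m*5.004717 + p_d*12.929010] = 5.653437
  V(2,+0) = exp(-r*dt) * [p_u*0.000000 + p_m*0.000000 + p_d*5.004717] = 0.903318
  V(2,+1) = exp(-r*dt) * [p_u*0.000000 + p_m*0.000000 + p_d*0.000000] = 0.000000
  V(2,+2) = exp(-r*dt) * [p_u*0.000000 + p_m*0.000000 + p_d*0.000000] = 0.000000
  V(1,-1) = exp(-r*dt) * [p_u*0.903318 + p_m*5.653437 + p_d*12.744467] = 6.187013
  V(1,+0) = exp(-r*dt) * [p_u*0.000000 + p_m*0.903318 + p_d*5.653437] = 1.619616
  V(1,+1) = exp(-r*dt) * [p_u*0.000000 + p_m*0.000000 + p_d*0.903318] = 0.163043
  V(0,+0) = exp(-r*dt) * [p_u*0.163043 + p_m*1.619616 + p_d*6.187013] = 2.215722

Answer: Price = V(0,0) = 2.2157


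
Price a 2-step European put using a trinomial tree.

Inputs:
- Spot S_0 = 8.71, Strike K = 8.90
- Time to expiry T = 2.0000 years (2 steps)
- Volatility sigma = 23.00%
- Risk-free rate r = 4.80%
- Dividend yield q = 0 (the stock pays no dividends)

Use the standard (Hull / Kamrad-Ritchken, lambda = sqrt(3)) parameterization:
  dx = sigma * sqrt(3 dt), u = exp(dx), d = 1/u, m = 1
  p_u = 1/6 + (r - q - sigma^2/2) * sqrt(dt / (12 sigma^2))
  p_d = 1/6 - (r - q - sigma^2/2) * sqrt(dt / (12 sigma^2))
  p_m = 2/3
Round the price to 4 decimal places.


dt = T/N = 1.000000; dx = sigma*sqrt(3*dt) = 0.398372
u = exp(dx) = 1.489398; d = 1/u = 0.671412
p_u = 0.193714, p_m = 0.666667, p_d = 0.139619
Discount per step: exp(-r*dt) = 0.953134
Stock lattice S(k, j) with j the centered position index:
  k=0: S(0,+0) = 8.7100
  k=1: S(1,-1) = 5.8480; S(1,+0) = 8.7100; S(1,+1) = 12.9727
  k=2: S(2,-2) = 3.9264; S(2,-1) = 5.8480; S(2,+0) = 8.7100; S(2,+1) = 12.9727; S(2,+2) = 19.3214
Terminal payoffs V(N, j) = max(K - S_T, 0):
  V(2,-2) = 4.973579; V(2,-1) = 3.051998; V(2,+0) = 0.190000; V(2,+1) = 0.000000; V(2,+2) = 0.000000
Backward induction: V(k, j) = exp(-r*dt) * [p_u * V(k+1, j+1) + p_m * V(k+1, j) + p_d * V(k+1, j-1)]
  V(1,-1) = exp(-r*dt) * [p_u*0.190000 + p_m*3.051998 + p_d*4.973579] = 2.636251
  V(1,+0) = exp(-r*dt) * [p_u*0.000000 + p_m*0.190000 + p_d*3.051998] = 0.526877
  V(1,+1) = exp(-r*dt) * [p_u*0.000000 + p_m*0.000000 + p_d*0.190000] = 0.025284
  V(0,+0) = exp(-r*dt) * [p_u*0.025284 + p_m*0.526877 + p_d*2.636251] = 0.690279

Answer: Price = V(0,0) = 0.6903


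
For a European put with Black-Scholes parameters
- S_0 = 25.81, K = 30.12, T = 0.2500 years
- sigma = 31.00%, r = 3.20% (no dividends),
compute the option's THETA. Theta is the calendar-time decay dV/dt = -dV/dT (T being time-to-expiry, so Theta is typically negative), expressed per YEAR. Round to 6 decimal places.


d1 = -0.8671928336; d2 = -1.0221928336
phi(d1) = 0.2739114942; exp(-qT) = 1.0000000000; exp(-rT) = 0.9920319148
Theta = -S*exp(-qT)*phi(d1)*sigma/(2*sqrt(T)) + r*K*exp(-rT)*N(-d2) - q*S*exp(-qT)*N(-d1)
N(-d1) = 0.8070818189; N(-d2) = 0.8466551790; sqrt(T) = 0.5000000000
Term 1 = -25.8100 * 1.0000000000 * 0.2739114942 * 0.3100 / (2 * 0.5000000000) = -2.1915932562
Term 2 = 0.0320 * 30.1200 * 0.9920319148 * 0.8466551790 = 0.8095378505
Term 3 = 0 (no dividend yield, q = 0)
Theta = -2.1915932562 + (0.8095378505) + (0.0000000000) = -1.382055

Answer: Theta = -1.382055


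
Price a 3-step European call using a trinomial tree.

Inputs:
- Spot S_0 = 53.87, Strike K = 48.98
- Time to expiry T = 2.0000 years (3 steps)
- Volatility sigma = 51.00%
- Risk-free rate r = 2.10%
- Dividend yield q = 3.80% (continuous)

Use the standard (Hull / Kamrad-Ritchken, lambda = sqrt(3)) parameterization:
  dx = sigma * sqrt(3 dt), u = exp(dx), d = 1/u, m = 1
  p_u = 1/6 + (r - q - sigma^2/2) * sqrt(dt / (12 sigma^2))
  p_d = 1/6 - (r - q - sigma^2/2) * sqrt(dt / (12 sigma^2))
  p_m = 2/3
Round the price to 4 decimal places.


Answer: Price = V(0,0) = 13.7638

Derivation:
dt = T/N = 0.666667; dx = sigma*sqrt(3*dt) = 0.721249
u = exp(dx) = 2.057001; d = 1/u = 0.486145
p_u = 0.098706, p_m = 0.666667, p_d = 0.234627
Discount per step: exp(-r*dt) = 0.986098
Stock lattice S(k, j) with j the centered position index:
  k=0: S(0,+0) = 53.8700
  k=1: S(1,-1) = 26.1886; S(1,+0) = 53.8700; S(1,+1) = 110.8106
  k=2: S(2,-2) = 12.7315; S(2,-1) = 26.1886; S(2,+0) = 53.8700; S(2,+1) = 110.8106; S(2,+2) = 227.9375
  k=3: S(3,-3) = 6.1893; S(3,-2) = 12.7315; S(3,-1) = 26.1886; S(3,+0) = 53.8700; S(3,+1) = 110.8106; S(3,+2) = 227.9375; S(3,+3) = 468.8676
Terminal payoffs V(N, j) = max(S_T - K, 0):
  V(3,-3) = 0.000000; V(3,-2) = 0.000000; V(3,-1) = 0.000000; V(3,+0) = 4.890000; V(3,+1) = 61.830624; V(3,+2) = 178.957523; V(3,+3) = 419.887629
Backward induction: V(k, j) = exp(-r*dt) * [p_u * V(k+1, j+1) + p_m * V(k+1, j) + p_d * V(k+1, j-1)]
  V(2,-2) = exp(-r*dt) * [p_u*0.000000 + p_m*0.000000 + p_d*0.000000] = 0.000000
  V(2,-1) = exp(-r*dt) * [p_u*4.890000 + p_m*0.000000 + p_d*0.000000] = 0.475961
  V(2,+0) = exp(-r*dt) * [p_u*61.830624 + p_m*4.890000 + p_d*0.000000] = 9.232875
  V(2,+1) = exp(-r*dt) * [p_u*178.957523 + p_m*61.830624 + p_d*4.890000] = 59.197308
  V(2,+2) = exp(-r*dt) * [p_u*419.887629 + p_m*178.957523 + p_d*61.830624] = 172.821034
  V(1,-1) = exp(-r*dt) * [p_u*9.232875 + p_m*0.475961 + p_d*0.000000] = 1.211565
  V(1,+0) = exp(-r*dt) * [p_u*59.197308 + p_m*9.232875 + p_d*0.475961] = 11.941685
  V(1,+1) = exp(-r*dt) * [p_u*172.821034 + p_m*59.197308 + p_d*9.232875] = 57.873675
  V(0,+0) = exp(-r*dt) * [p_u*57.873675 + p_m*11.941685 + p_d*1.211565] = 13.763811


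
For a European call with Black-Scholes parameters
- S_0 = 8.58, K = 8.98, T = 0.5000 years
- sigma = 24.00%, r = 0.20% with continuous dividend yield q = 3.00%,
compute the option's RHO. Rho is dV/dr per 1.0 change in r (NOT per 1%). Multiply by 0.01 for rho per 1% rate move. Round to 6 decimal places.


Answer: Rho = 1.486827

Derivation:
d1 = -0.2661430236; d2 = -0.4358486510
phi(d1) = 0.3850605872; exp(-qT) = 0.9851119396; exp(-rT) = 0.9990004998
N(d2) = 0.3314732714
Rho = K*T*exp(-rT)*N(d2) = 8.9800 * 0.5000 * 0.9990004998 * 0.3314732714 = 1.486827


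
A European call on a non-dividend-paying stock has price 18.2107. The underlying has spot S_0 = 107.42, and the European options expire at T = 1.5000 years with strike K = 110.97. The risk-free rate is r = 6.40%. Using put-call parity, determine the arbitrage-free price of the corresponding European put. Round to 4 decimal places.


Put-call parity: C - P = S_0 * exp(-qT) - K * exp(-rT).
S_0 * exp(-qT) = 107.4200 * 1.00000000 = 107.42000000
K * exp(-rT) = 110.9700 * 0.90846402 = 100.81225186
P = C - S*exp(-qT) + K*exp(-rT)
P = 18.2107 - 107.42000000 + 100.81225186 = 11.6030

Answer: Put price = 11.6030


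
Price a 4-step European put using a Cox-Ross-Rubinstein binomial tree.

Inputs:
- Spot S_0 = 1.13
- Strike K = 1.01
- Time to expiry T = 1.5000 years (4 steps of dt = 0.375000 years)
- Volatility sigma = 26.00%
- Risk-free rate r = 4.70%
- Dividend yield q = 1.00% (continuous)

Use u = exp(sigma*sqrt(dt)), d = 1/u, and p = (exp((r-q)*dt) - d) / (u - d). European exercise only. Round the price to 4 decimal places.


dt = T/N = 0.375000
u = exp(sigma*sqrt(dt)) = 1.172592; d = 1/u = 0.852811
p = (exp((r-q)*dt) - d) / (u - d) = 0.503971
Discount per step: exp(-r*dt) = 0.982529
Stock lattice S(k, i) with i counting down-moves:
  k=0: S(0,0) = 1.1300
  k=1: S(1,0) = 1.3250; S(1,1) = 0.9637
  k=2: S(2,0) = 1.5537; S(2,1) = 1.1300; S(2,2) = 0.8218
  k=3: S(3,0) = 1.8219; S(3,1) = 1.3250; S(3,2) = 0.9637; S(3,3) = 0.7009
  k=4: S(4,0) = 2.1363; S(4,1) = 1.5537; S(4,2) = 1.1300; S(4,3) = 0.8218; S(4,4) = 0.5977
Terminal payoffs V(N, i) = max(K - S_T, 0):
  V(4,0) = 0.000000; V(4,1) = 0.000000; V(4,2) = 0.000000; V(4,3) = 0.188165; V(4,4) = 0.412290
Backward induction: V(k, i) = exp(-r*dt) * [p * V(k+1, i) + (1-p) * V(k+1, i+1)].
  V(3,0) = exp(-r*dt) * [p*0.000000 + (1-p)*0.000000] = 0.000000
  V(3,1) = exp(-r*dt) * [p*0.000000 + (1-p)*0.000000] = 0.000000
  V(3,2) = exp(-r*dt) * [p*0.000000 + (1-p)*0.188165] = 0.091705
  V(3,3) = exp(-r*dt) * [p*0.188165 + (1-p)*0.412290] = 0.294108
  V(2,0) = exp(-r*dt) * [p*0.000000 + (1-p)*0.000000] = 0.000000
  V(2,1) = exp(-r*dt) * [p*0.000000 + (1-p)*0.091705] = 0.044694
  V(2,2) = exp(-r*dt) * [p*0.091705 + (1-p)*0.294108] = 0.188747
  V(1,0) = exp(-r*dt) * [p*0.000000 + (1-p)*0.044694] = 0.021782
  V(1,1) = exp(-r*dt) * [p*0.044694 + (1-p)*0.188747] = 0.114119
  V(0,0) = exp(-r*dt) * [p*0.021782 + (1-p)*0.114119] = 0.066403

Answer: Price = V(0,0) = 0.0664


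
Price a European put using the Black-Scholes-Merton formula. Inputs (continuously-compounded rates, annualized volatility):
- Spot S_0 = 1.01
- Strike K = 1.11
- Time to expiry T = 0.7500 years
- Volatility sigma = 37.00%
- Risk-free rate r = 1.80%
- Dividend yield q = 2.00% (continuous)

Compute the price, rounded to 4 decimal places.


Answer: Price = 0.1890

Derivation:
d1 = (ln(S/K) + (r - q + 0.5*sigma^2) * T) / (sigma * sqrt(T)) = -0.13910142
d2 = d1 - sigma * sqrt(T) = -0.45953082
exp(-rT) = 0.98659072; exp(-qT) = 0.98511194
P = K * exp(-rT) * N(-d2) - S_0 * exp(-qT) * N(-d1)
N(-d1) = 0.55531500; N(-d2) = 0.67707349
P = 1.1100 * 0.98659072 * 0.67707349 - 1.0100 * 0.98511194 * 0.55531500 = 0.1890


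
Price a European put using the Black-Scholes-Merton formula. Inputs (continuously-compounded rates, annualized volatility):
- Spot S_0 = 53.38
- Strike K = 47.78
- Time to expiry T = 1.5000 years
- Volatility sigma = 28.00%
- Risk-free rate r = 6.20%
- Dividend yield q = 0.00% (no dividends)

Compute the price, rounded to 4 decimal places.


Answer: Price = 2.7919

Derivation:
d1 = (ln(S/K) + (r - q + 0.5*sigma^2) * T) / (sigma * sqrt(T)) = 0.76584172
d2 = d1 - sigma * sqrt(T) = 0.42291316
exp(-rT) = 0.91119350; exp(-qT) = 1.00000000
P = K * exp(-rT) * N(-d2) - S_0 * exp(-qT) * N(-d1)
N(-d1) = 0.22188524; N(-d2) = 0.33617931
P = 47.7800 * 0.91119350 * 0.33617931 - 53.3800 * 1.00000000 * 0.22188524 = 2.7919


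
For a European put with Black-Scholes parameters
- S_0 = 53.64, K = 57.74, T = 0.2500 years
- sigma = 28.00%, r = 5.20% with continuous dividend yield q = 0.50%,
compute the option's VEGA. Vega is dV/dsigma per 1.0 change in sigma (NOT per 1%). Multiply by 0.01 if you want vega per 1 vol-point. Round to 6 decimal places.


d1 = -0.3721793987; d2 = -0.5121793987
phi(d1) = 0.3722471418; exp(-qT) = 0.9987507809; exp(-rT) = 0.9870841350
Vega = S * exp(-qT) * phi(d1) * sqrt(T) = 53.6400 * 0.9987507809 * 0.3722471418 * 0.5000000000 = 9.971197

Answer: Vega = 9.971197


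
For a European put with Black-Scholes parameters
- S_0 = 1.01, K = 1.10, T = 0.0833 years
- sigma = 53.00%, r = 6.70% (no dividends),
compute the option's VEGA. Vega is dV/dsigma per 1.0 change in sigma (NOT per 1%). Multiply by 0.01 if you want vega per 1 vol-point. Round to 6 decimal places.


d1 = -0.4450578662; d2 = -0.5980250849
phi(d1) = 0.3613252397; exp(-qT) = 1.0000000000; exp(-rT) = 0.9944344454
Vega = S * exp(-qT) * phi(d1) * sqrt(T) = 1.0100 * 1.0000000000 * 0.3613252397 * 0.2886173938 = 0.105328

Answer: Vega = 0.105328


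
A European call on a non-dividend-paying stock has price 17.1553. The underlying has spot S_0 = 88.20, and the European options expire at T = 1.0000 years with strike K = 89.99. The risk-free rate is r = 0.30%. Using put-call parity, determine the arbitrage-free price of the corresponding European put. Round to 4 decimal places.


Answer: Put price = 18.6757

Derivation:
Put-call parity: C - P = S_0 * exp(-qT) - K * exp(-rT).
S_0 * exp(-qT) = 88.2000 * 1.00000000 = 88.20000000
K * exp(-rT) = 89.9900 * 0.99700450 = 89.72043455
P = C - S*exp(-qT) + K*exp(-rT)
P = 17.1553 - 88.20000000 + 89.72043455 = 18.6757


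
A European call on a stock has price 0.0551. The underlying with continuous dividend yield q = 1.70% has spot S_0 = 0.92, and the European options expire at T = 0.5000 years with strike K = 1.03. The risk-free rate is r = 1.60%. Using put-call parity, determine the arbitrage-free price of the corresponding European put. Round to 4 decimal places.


Answer: Put price = 0.1647

Derivation:
Put-call parity: C - P = S_0 * exp(-qT) - K * exp(-rT).
S_0 * exp(-qT) = 0.9200 * 0.99153602 = 0.91221314
K * exp(-rT) = 1.0300 * 0.99203191 = 1.02179287
P = C - S*exp(-qT) + K*exp(-rT)
P = 0.0551 - 0.91221314 + 1.02179287 = 0.1647


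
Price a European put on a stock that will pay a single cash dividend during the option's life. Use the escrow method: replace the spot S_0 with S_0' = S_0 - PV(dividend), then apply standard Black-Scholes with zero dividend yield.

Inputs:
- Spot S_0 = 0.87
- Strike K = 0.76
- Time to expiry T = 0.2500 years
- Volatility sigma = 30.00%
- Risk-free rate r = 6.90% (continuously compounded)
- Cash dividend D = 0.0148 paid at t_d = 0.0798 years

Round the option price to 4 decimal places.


PV(D) = D * exp(-r * t_d) = 0.0148 * 0.99450893 = 0.01471873
S_0' = S_0 - PV(D) = 0.8700 - 0.01471873 = 0.85528127
d1 = (ln(S_0'/K) + (r + sigma^2/2)*T) / (sigma*sqrt(T)) = 0.97741300
d2 = d1 - sigma*sqrt(T) = 0.82741300
exp(-rT) = 0.98289793
N(-d1) = 0.16418237; N(-d2) = 0.20400151
P = K * exp(-rT) * N(-d2) - S_0' * N(-d1) = 0.7600 * 0.98289793 * 0.20400151 - 0.85528127 * 0.16418237 = 0.0120

Answer: Price = 0.0120


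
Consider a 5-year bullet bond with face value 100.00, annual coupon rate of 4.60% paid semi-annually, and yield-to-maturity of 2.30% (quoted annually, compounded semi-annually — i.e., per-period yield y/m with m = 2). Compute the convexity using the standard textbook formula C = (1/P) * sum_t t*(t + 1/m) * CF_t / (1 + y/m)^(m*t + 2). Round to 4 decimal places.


Coupon per period c = face * coupon_rate / m = 2.300000
Periods per year m = 2; per-period yield y/m = 0.011500
Number of cashflows N = 10
Cashflows (t years, CF_t, discount factor 1/(1+y/m)^(m*t), PV):
  t = 0.5000: CF_t = 2.300000, DF = 0.988631, PV = 2.273851
  t = 1.0000: CF_t = 2.300000, DF = 0.977391, PV = 2.247999
  t = 1.5000: CF_t = 2.300000, DF = 0.966279, PV = 2.222441
  t = 2.0000: CF_t = 2.300000, DF = 0.955293, PV = 2.197173
  t = 2.5000: CF_t = 2.300000, DF = 0.944432, PV = 2.172193
  t = 3.0000: CF_t = 2.300000, DF = 0.933694, PV = 2.147497
  t = 3.5000: CF_t = 2.300000, DF = 0.923079, PV = 2.123081
  t = 4.0000: CF_t = 2.300000, DF = 0.912584, PV = 2.098943
  t = 4.5000: CF_t = 2.300000, DF = 0.902209, PV = 2.075080
  t = 5.0000: CF_t = 102.300000, DF = 0.891951, PV = 91.246615
Price P = sum_t PV_t = 110.804873
Convexity numerator sum_t t*(t + 1/m) * CF_t / (1+y/m)^(m*t + 2):
  t = 0.5000: term = 1.111220
  t = 1.0000: term = 3.295760
  t = 1.5000: term = 6.516579
  t = 2.0000: term = 10.737484
  t = 2.5000: term = 15.923110
  t = 3.0000: term = 22.038906
  t = 3.5000: term = 29.051120
  t = 4.0000: term = 36.926783
  t = 4.5000: term = 45.633691
  t = 5.0000: term = 2452.548939
Convexity = (1/P) * sum = 2623.783592 / 110.804873 = 23.679316

Answer: Convexity = 23.6793


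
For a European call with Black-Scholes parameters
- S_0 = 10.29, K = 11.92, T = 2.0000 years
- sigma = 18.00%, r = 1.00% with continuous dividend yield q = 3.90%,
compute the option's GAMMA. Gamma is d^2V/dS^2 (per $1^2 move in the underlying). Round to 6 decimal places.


Answer: Gamma = 0.111931

Derivation:
d1 = -0.6782140516; d2 = -0.9327724928
phi(d1) = 0.3169771204; exp(-qT) = 0.9249644265; exp(-rT) = 0.9801986733
Gamma = exp(-qT) * phi(d1) / (S * sigma * sqrt(T)) = 0.9249644265 * 0.3169771204 / (10.2900 * 0.1800 * 1.4142135624) = 0.111931


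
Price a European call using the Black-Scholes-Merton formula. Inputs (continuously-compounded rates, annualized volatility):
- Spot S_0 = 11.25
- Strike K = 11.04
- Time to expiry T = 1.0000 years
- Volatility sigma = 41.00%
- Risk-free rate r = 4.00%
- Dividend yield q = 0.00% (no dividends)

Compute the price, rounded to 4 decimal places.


Answer: Price = 2.1145

Derivation:
d1 = (ln(S/K) + (r - q + 0.5*sigma^2) * T) / (sigma * sqrt(T)) = 0.34851973
d2 = d1 - sigma * sqrt(T) = -0.06148027
exp(-rT) = 0.96078944; exp(-qT) = 1.00000000
C = S_0 * exp(-qT) * N(d1) - K * exp(-rT) * N(d2)
N(d1) = 0.63627505; N(d2) = 0.47548836
C = 11.2500 * 1.00000000 * 0.63627505 - 11.0400 * 0.96078944 * 0.47548836 = 2.1145


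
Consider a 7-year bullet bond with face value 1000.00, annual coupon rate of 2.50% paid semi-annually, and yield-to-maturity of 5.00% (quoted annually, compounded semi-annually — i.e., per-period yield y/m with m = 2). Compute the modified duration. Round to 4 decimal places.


Coupon per period c = face * coupon_rate / m = 12.500000
Periods per year m = 2; per-period yield y/m = 0.025000
Number of cashflows N = 14
Cashflows (t years, CF_t, discount factor 1/(1+y/m)^(m*t), PV):
  t = 0.5000: CF_t = 12.500000, DF = 0.975610, PV = 12.195122
  t = 1.0000: CF_t = 12.500000, DF = 0.951814, PV = 11.897680
  t = 1.5000: CF_t = 12.500000, DF = 0.928599, PV = 11.607493
  t = 2.0000: CF_t = 12.500000, DF = 0.905951, PV = 11.324383
  t = 2.5000: CF_t = 12.500000, DF = 0.883854, PV = 11.048179
  t = 3.0000: CF_t = 12.500000, DF = 0.862297, PV = 10.778711
  t = 3.5000: CF_t = 12.500000, DF = 0.841265, PV = 10.515815
  t = 4.0000: CF_t = 12.500000, DF = 0.820747, PV = 10.259332
  t = 4.5000: CF_t = 12.500000, DF = 0.800728, PV = 10.009105
  t = 5.0000: CF_t = 12.500000, DF = 0.781198, PV = 9.764980
  t = 5.5000: CF_t = 12.500000, DF = 0.762145, PV = 9.526810
  t = 6.0000: CF_t = 12.500000, DF = 0.743556, PV = 9.294449
  t = 6.5000: CF_t = 12.500000, DF = 0.725420, PV = 9.067755
  t = 7.0000: CF_t = 1012.500000, DF = 0.707727, PV = 716.573786
Price P = sum_t PV_t = 853.863598
First compute Macaulay numerator sum_t t * PV_t:
  t * PV_t at t = 0.5000: 6.097561
  t * PV_t at t = 1.0000: 11.897680
  t * PV_t at t = 1.5000: 17.411239
  t * PV_t at t = 2.0000: 22.648766
  t * PV_t at t = 2.5000: 27.620446
  t * PV_t at t = 3.0000: 32.336132
  t * PV_t at t = 3.5000: 36.805354
  t * PV_t at t = 4.0000: 41.037329
  t * PV_t at t = 4.5000: 45.040970
  t * PV_t at t = 5.0000: 48.824900
  t * PV_t at t = 5.5000: 52.397454
  t * PV_t at t = 6.0000: 55.766691
  t * PV_t at t = 6.5000: 58.940406
  t * PV_t at t = 7.0000: 5016.016500
Macaulay duration D = 5472.841429 / 853.863598 = 6.409503
Modified duration = D / (1 + y/m) = 6.409503 / (1 + 0.025000) = 6.253174

Answer: Modified duration = 6.2532
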